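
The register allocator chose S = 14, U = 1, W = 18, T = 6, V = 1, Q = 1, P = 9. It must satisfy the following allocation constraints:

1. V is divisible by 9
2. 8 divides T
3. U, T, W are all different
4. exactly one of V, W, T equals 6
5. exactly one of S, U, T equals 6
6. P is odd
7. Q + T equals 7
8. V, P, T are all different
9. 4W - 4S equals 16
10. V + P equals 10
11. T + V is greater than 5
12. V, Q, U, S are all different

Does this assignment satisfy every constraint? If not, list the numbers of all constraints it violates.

Violated: 1, 2, and 12.

1. 1 = 9*0 + 1, so 9 does not divide 1  fails
2. 6 = 8*0 + 6, so 8 does not divide 6  fails
3. values 1, 6, 18 are pairwise distinct  holds
4. V=1, W=18, T=6; 1 of them equals 6  holds
5. S=14, U=1, T=6; 1 of them equals 6  holds
6. P = 9 is odd  holds
7. Q + T = 1 + 6 = 7  holds
8. values 1, 9, 6 are pairwise distinct  holds
9. 4W - 4S = 4(18) - 4(14) = 16  holds
10. V + P = 1 + 9 = 10  holds
11. T + V = 6 + 1 = 7; 7 > 5  holds
12. V = Q = 1, not all different  fails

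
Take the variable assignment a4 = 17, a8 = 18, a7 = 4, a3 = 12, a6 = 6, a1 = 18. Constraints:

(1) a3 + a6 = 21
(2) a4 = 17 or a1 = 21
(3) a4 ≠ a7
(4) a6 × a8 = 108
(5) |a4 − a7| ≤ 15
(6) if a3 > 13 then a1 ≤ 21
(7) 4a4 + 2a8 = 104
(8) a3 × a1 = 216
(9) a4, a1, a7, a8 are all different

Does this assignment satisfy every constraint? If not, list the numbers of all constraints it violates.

No — constraints 1 and 9 are not satisfied.

(1) a3 + a6 = 12 + 6 = 18, not 21  ✗
(2) a4 = 17 = 17 (first disjunct)  ✓
(3) a4 = 17, a7 = 4; distinct  ✓
(4) a6 × a8 = 6 × 18 = 108  ✓
(5) |17 − 4| = 13; 13 ≤ 15  ✓
(6) a3 = 12, not > 13; antecedent false, conditional vacuously true  ✓
(7) 4a4 + 2a8 = 4(17) + 2(18) = 104  ✓
(8) a3 × a1 = 12 × 18 = 216  ✓
(9) a1 = a8 = 18, not all different  ✗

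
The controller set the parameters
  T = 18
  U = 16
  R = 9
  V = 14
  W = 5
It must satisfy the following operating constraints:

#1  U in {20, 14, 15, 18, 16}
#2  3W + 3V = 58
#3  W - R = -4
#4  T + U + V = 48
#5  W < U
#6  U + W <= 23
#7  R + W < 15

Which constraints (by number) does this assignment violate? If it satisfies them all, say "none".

#1 U = 16 is in {20, 14, 15, 18, 16}  ✔
#2 3W + 3V = 3(5) + 3(14) = 57, not 58  ✘
#3 W - R = 5 - 9 = -4  ✔
#4 T + U + V = 18 + 16 + 14 = 48  ✔
#5 W = 5, U = 16; 5 < 16  ✔
#6 U + W = 16 + 5 = 21; 21 ≤ 23  ✔
#7 R + W = 9 + 5 = 14; 14 < 15  ✔

Violated: 2.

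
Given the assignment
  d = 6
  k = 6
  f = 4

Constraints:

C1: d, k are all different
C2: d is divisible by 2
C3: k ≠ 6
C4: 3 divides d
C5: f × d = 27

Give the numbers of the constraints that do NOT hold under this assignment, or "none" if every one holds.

The assignment fails constraints 1, 3, 5.

C1: d = k = 6, not all different  fails
C2: 6 / 2 = 3, so 2 divides 6  holds
C3: k = 6, but 6 is required to differ  fails
C4: 6 / 3 = 2, so 3 divides 6  holds
C5: f × d = 4 × 6 = 24, not 27  fails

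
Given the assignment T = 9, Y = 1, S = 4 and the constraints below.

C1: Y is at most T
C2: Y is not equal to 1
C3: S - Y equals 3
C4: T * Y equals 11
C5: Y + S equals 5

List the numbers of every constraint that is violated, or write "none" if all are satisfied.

C1: Y = 1, T = 9; 1 ≤ 9 — holds.
C2: Y = 1, but 1 is required to differ — fails.
C3: S - Y = 4 - 1 = 3 — holds.
C4: T * Y = 9 * 1 = 9, not 11 — fails.
C5: Y + S = 1 + 4 = 5 — holds.

Violated: 2 and 4.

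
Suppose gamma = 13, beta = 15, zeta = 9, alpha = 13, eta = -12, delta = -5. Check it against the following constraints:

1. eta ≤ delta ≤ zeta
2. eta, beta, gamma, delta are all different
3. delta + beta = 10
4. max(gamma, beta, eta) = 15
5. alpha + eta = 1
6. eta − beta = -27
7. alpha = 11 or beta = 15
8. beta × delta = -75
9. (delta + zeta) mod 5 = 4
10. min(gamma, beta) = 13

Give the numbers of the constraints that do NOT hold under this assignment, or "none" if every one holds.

1. values -12 ≤ -5 ≤ 9 — OK.
2. values -12, 15, 13, -5 are pairwise distinct — OK.
3. delta + beta = -5 + 15 = 10 — OK.
4. max(13, 15, -12) = 15 — OK.
5. alpha + eta = 13 + (-12) = 1 — OK.
6. eta − beta = -12 − 15 = -27 — OK.
7. alpha = 13 ≠ 11, but beta = 15 = 15 (second disjunct) — OK.
8. beta × delta = 15 × (-5) = -75 — OK.
9. delta + zeta = 4; 4 mod 5 = 4 — OK.
10. min(13, 15) = 13 — OK.

Yes — all constraints hold.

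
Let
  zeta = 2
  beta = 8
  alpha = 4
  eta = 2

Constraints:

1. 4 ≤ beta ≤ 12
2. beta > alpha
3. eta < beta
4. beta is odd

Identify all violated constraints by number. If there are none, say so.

1. beta = 8 lies in [4, 12] — satisfied.
2. beta = 8, alpha = 4; 8 > 4 — satisfied.
3. eta = 2, beta = 8; 2 < 8 — satisfied.
4. beta = 8 is even — violated.

The assignment fails constraint 4.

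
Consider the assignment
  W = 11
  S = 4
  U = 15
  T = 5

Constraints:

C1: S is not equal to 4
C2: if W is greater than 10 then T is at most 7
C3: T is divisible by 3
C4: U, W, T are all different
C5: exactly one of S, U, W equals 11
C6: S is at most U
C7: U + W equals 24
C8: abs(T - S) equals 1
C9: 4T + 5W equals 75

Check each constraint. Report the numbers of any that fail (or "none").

The assignment fails constraints 1, 3, 7.

C1: S = 4, but 4 is required to differ  FAIL
C2: W = 11 > 10, so we need T ≤ 7; T = 5 ≤ 7  OK
C3: 5 = 3*1 + 2, so 3 does not divide 5  FAIL
C4: values 15, 11, 5 are pairwise distinct  OK
C5: S=4, U=15, W=11; 1 of them equals 11  OK
C6: S = 4, U = 15; 4 ≤ 15  OK
C7: U + W = 15 + 11 = 26, not 24  FAIL
C8: abs(5 - 4) = 1  OK
C9: 4T + 5W = 4(5) + 5(11) = 75  OK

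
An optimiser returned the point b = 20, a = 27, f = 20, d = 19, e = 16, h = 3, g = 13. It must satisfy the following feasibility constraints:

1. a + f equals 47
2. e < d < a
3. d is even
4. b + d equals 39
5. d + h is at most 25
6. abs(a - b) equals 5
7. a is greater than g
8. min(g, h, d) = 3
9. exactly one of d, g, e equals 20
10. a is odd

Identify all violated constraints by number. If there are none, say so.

Constraints 3, 6, and 9 do not hold.

1. a + f = 27 + 20 = 47  yes
2. values 16 < 19 < 27  yes
3. d = 19 is odd  no
4. b + d = 20 + 19 = 39  yes
5. d + h = 19 + 3 = 22; 22 ≤ 25  yes
6. abs(27 - 20) = 7, not 5  no
7. a = 27, g = 13; 27 > 13  yes
8. min(13, 3, 19) = 3  yes
9. d=19, g=13, e=16; 0 of them equal 20, not exactly one  no
10. a = 27 is odd  yes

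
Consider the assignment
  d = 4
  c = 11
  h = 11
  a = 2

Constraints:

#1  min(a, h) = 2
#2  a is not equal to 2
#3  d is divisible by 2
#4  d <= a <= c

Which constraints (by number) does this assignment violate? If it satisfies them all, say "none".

Violated: 2 and 4.

#1 min(2, 11) = 2 — satisfied.
#2 a = 2, but 2 is required to differ — violated.
#3 4 / 2 = 2, so 2 divides 4 — satisfied.
#4 values 4, 2, 11; d = 4 is not <= a = 2 — violated.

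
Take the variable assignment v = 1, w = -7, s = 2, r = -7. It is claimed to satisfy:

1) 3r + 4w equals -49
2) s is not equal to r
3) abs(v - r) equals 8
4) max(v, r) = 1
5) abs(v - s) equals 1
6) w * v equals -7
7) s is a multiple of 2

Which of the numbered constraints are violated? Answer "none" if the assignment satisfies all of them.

1) 3r + 4w = 3(-7) + 4(-7) = -49 — holds.
2) s = 2, r = -7; distinct — holds.
3) abs(1 - (-7)) = 8 — holds.
4) max(1, -7) = 1 — holds.
5) abs(1 - 2) = 1 — holds.
6) w * v = -7 * 1 = -7 — holds.
7) 2 / 2 = 1, so 2 divides 2 — holds.

None — every constraint holds.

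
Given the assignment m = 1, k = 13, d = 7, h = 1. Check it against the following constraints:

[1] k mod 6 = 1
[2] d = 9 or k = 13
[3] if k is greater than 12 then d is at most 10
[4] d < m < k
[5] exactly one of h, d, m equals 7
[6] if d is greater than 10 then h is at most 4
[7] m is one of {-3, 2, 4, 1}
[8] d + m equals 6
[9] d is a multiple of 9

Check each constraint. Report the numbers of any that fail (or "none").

[1] 13 mod 6 = 1 — holds.
[2] d = 7 ≠ 9, but k = 13 = 13 (second disjunct) — holds.
[3] k = 13 > 12, so we need d ≤ 10; d = 7 ≤ 10 — holds.
[4] values 7, 1, 13; d = 7 is not < m = 1 — does not hold.
[5] h=1, d=7, m=1; 1 of them equals 7 — holds.
[6] d = 7, not > 10; antecedent false, conditional vacuously true — holds.
[7] m = 1 is in {-3, 2, 4, 1} — holds.
[8] d + m = 7 + 1 = 8, not 6 — does not hold.
[9] 7 = 9*0 + 7, so 9 does not divide 7 — does not hold.

Violated: 4, 8, and 9.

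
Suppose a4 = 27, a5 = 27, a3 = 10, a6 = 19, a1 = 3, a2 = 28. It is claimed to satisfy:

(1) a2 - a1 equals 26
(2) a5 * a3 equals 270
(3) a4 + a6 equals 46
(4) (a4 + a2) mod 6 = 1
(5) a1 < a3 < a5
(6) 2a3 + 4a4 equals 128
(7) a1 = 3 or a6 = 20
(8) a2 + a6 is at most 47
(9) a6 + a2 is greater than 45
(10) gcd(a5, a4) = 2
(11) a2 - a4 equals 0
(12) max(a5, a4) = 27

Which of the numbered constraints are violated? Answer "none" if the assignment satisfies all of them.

Constraints 1, 10, 11 are violated.

(1) a2 - a1 = 28 - 3 = 25, not 26  FAIL
(2) a5 * a3 = 27 * 10 = 270  OK
(3) a4 + a6 = 27 + 19 = 46  OK
(4) a4 + a2 = 55; 55 mod 6 = 1  OK
(5) values 3 < 10 < 27  OK
(6) 2a3 + 4a4 = 2(10) + 4(27) = 128  OK
(7) a1 = 3 = 3 (first disjunct)  OK
(8) a2 + a6 = 28 + 19 = 47; 47 ≤ 47  OK
(9) a6 + a2 = 19 + 28 = 47; 47 > 45  OK
(10) gcd(27, 27) = 27, not 2  FAIL
(11) a2 - a4 = 28 - 27 = 1, not 0  FAIL
(12) max(27, 27) = 27  OK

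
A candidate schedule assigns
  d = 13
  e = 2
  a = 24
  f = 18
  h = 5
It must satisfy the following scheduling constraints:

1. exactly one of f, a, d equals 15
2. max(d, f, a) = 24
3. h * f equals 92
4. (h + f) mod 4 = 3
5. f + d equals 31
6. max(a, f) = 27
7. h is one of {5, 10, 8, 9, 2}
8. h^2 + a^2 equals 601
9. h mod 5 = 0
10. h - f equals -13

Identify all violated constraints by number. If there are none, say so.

1. f=18, a=24, d=13; 0 of them equal 15, not exactly one  no
2. max(13, 18, 24) = 24  yes
3. h * f = 5 * 18 = 90, not 92  no
4. h + f = 23; 23 mod 4 = 3  yes
5. f + d = 18 + 13 = 31  yes
6. max(24, 18) = 24, not 27  no
7. h = 5 is in {5, 10, 8, 9, 2}  yes
8. h^2 + a^2 = 5^2 + 24^2 = 25 + 576 = 601  yes
9. 5 mod 5 = 0  yes
10. h - f = 5 - 18 = -13  yes

Constraints 1, 3, and 6 are violated.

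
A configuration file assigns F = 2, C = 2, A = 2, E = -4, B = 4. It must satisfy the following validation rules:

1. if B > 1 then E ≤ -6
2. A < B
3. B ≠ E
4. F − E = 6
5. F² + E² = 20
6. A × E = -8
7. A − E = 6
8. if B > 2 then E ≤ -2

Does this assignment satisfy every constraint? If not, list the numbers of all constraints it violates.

Violated: 1.

1. B = 4 > 1, so we need E ≤ -6; but E = -4 > -6 — violated.
2. A = 2, B = 4; 2 < 4 — OK.
3. B = 4, E = -4; distinct — OK.
4. F − E = 2 − (-4) = 6 — OK.
5. F² + E² = 2² + (-4)² = 4 + 16 = 20 — OK.
6. A × E = 2 × (-4) = -8 — OK.
7. A − E = 2 − (-4) = 6 — OK.
8. B = 4 > 2, so we need E ≤ -2; E = -4 ≤ -2 — OK.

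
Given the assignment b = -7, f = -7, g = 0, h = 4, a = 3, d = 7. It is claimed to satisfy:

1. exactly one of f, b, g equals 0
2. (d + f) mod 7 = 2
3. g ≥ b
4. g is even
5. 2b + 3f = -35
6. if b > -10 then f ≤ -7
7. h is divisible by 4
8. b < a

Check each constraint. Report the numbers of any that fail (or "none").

The assignment fails constraint 2.

1. f=-7, b=-7, g=0; 1 of them equals 0 — satisfied.
2. d + f = 0; 0 mod 7 = 0, not 2 — violated.
3. g = 0, b = -7; 0 ≥ -7 — satisfied.
4. g = 0 is even — satisfied.
5. 2b + 3f = 2(-7) + 3(-7) = -35 — satisfied.
6. b = -7 > -10, so we need f ≤ -7; f = -7 ≤ -7 — satisfied.
7. 4 / 4 = 1, so 4 divides 4 — satisfied.
8. b = -7, a = 3; -7 < 3 — satisfied.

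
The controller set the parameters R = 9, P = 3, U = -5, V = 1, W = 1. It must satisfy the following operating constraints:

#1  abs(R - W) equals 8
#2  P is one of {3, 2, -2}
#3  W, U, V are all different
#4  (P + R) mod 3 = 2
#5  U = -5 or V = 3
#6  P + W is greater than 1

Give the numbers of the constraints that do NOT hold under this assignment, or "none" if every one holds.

#1 abs(9 - 1) = 8 — OK.
#2 P = 3 is in {3, 2, -2} — OK.
#3 W = V = 1, not all different — violated.
#4 P + R = 12; 12 mod 3 = 0, not 2 — violated.
#5 U = -5 = -5 (first disjunct) — OK.
#6 P + W = 3 + 1 = 4; 4 > 1 — OK.

Violated: 3, 4.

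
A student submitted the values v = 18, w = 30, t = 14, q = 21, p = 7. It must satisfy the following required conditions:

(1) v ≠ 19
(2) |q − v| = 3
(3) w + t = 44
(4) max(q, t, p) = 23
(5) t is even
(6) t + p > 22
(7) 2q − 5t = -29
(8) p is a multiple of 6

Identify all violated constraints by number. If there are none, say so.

No — constraints 4, 6, 7, and 8 are not satisfied.

(1) v = 18, and 18 ≠ 19 — holds.
(2) |21 − 18| = 3 — holds.
(3) w + t = 30 + 14 = 44 — holds.
(4) max(21, 14, 7) = 21, not 23 — does not hold.
(5) t = 14 is even — holds.
(6) t + p = 14 + 7 = 21; 21 ≤ 22, bound 22 not met — does not hold.
(7) 2q − 5t = 2(21) − 5(14) = -28, not -29 — does not hold.
(8) 7 = 6×1 + 1, so 6 does not divide 7 — does not hold.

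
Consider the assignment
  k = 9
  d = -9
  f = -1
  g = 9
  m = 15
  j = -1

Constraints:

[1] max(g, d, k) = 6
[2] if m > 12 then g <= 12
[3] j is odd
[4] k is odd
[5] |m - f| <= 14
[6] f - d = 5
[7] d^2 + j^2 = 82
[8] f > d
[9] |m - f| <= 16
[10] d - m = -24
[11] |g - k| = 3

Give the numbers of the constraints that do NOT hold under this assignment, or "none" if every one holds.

[1] max(9, -9, 9) = 9, not 6 — does not hold.
[2] m = 15 > 12, so we need g ≤ 12; g = 9 ≤ 12 — holds.
[3] j = -1 is odd — holds.
[4] k = 9 is odd — holds.
[5] |15 - (-1)| = 16; 16 > 14, exceeds bound 14 — does not hold.
[6] f - d = -1 - (-9) = 8, not 5 — does not hold.
[7] d^2 + j^2 = (-9)^2 + (-1)^2 = 81 + 1 = 82 — holds.
[8] f = -1, d = -9; -1 > -9 — holds.
[9] |15 - (-1)| = 16; 16 ≤ 16 — holds.
[10] d - m = -9 - 15 = -24 — holds.
[11] |9 - 9| = 0, not 3 — does not hold.

Violated: 1, 5, 6, and 11.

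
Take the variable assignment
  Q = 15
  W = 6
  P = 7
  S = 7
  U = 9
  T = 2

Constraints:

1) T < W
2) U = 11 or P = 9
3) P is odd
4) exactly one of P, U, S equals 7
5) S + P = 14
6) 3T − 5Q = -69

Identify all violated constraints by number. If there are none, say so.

Constraints 2, 4 do not hold.

1) T = 2, W = 6; 2 < 6 — holds.
2) U = 9 ≠ 11 and P = 7 ≠ 9; both disjuncts false — does not hold.
3) P = 7 is odd — holds.
4) P=7, U=9, S=7; 2 of them equal 7, not exactly one — does not hold.
5) S + P = 7 + 7 = 14 — holds.
6) 3T − 5Q = 3(2) − 5(15) = -69 — holds.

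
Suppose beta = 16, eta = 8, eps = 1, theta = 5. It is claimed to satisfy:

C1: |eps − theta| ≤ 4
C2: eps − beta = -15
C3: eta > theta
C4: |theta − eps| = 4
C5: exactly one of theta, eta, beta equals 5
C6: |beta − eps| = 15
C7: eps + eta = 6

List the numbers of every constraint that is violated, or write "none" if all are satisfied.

Constraint 7 is violated.

C1: |1 − 5| = 4; 4 ≤ 4 — holds.
C2: eps − beta = 1 − 16 = -15 — holds.
C3: eta = 8, theta = 5; 8 > 5 — holds.
C4: |5 − 1| = 4 — holds.
C5: theta=5, eta=8, beta=16; 1 of them equals 5 — holds.
C6: |16 − 1| = 15 — holds.
C7: eps + eta = 1 + 8 = 9, not 6 — fails.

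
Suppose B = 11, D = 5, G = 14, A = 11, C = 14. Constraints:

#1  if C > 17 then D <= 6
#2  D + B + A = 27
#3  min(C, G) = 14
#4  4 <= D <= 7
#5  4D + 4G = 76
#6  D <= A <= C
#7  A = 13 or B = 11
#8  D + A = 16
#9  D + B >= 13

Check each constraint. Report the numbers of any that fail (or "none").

None — every constraint holds.

#1 C = 14, not > 17; antecedent false, conditional vacuously true — satisfied.
#2 D + B + A = 5 + 11 + 11 = 27 — satisfied.
#3 min(14, 14) = 14 — satisfied.
#4 D = 5 lies in [4, 7] — satisfied.
#5 4D + 4G = 4(5) + 4(14) = 76 — satisfied.
#6 values 5 <= 11 <= 14 — satisfied.
#7 A = 11 ≠ 13, but B = 11 = 11 (second disjunct) — satisfied.
#8 D + A = 5 + 11 = 16 — satisfied.
#9 D + B = 5 + 11 = 16; 16 ≥ 13 — satisfied.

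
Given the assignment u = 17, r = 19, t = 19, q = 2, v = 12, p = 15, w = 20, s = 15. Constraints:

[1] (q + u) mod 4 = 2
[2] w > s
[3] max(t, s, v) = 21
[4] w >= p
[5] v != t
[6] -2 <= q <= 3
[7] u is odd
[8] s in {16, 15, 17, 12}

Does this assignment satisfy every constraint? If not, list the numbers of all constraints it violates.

[1] q + u = 19; 19 mod 4 = 3, not 2  ✘
[2] w = 20, s = 15; 20 > 15  ✔
[3] max(19, 15, 12) = 19, not 21  ✘
[4] w = 20, p = 15; 20 ≥ 15  ✔
[5] v = 12, t = 19; distinct  ✔
[6] q = 2 lies in [-2, 3]  ✔
[7] u = 17 is odd  ✔
[8] s = 15 is in {16, 15, 17, 12}  ✔

Constraints 1, 3 are violated.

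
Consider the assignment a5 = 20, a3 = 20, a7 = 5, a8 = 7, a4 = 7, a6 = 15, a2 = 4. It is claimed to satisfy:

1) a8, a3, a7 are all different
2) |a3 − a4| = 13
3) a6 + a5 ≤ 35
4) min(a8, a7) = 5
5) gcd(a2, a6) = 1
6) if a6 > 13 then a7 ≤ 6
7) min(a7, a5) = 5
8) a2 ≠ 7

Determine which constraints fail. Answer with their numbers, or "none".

Yes — all constraints hold.

1) values 7, 20, 5 are pairwise distinct — OK.
2) |20 − 7| = 13 — OK.
3) a6 + a5 = 15 + 20 = 35; 35 ≤ 35 — OK.
4) min(7, 5) = 5 — OK.
5) gcd(4, 15) = 1 — OK.
6) a6 = 15 > 13, so we need a7 ≤ 6; a7 = 5 ≤ 6 — OK.
7) min(5, 20) = 5 — OK.
8) a2 = 4, and 4 ≠ 7 — OK.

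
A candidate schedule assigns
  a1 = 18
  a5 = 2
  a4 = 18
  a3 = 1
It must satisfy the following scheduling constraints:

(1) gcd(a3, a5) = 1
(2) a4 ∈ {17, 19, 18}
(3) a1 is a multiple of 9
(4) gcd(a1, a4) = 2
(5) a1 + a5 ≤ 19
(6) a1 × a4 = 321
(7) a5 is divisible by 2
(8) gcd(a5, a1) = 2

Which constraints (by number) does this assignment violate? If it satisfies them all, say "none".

Constraints 4, 5, 6 are violated.

(1) gcd(1, 2) = 1 — OK.
(2) a4 = 18 is in {17, 19, 18} — OK.
(3) 18 / 9 = 2, so 9 divides 18 — OK.
(4) gcd(18, 18) = 18, not 2 — violated.
(5) a1 + a5 = 18 + 2 = 20; 20 > 19, bound 19 not met — violated.
(6) a1 × a4 = 18 × 18 = 324, not 321 — violated.
(7) 2 / 2 = 1, so 2 divides 2 — OK.
(8) gcd(2, 18) = 2 — OK.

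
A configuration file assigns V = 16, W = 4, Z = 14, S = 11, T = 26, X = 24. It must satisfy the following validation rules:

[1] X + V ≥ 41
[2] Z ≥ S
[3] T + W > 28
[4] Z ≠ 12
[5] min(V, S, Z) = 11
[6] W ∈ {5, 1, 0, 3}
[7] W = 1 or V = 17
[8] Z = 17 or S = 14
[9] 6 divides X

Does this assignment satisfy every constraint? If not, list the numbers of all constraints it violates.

[1] X + V = 24 + 16 = 40; 40 < 41, bound 41 not met — violated.
[2] Z = 14, S = 11; 14 ≥ 11 — OK.
[3] T + W = 26 + 4 = 30; 30 > 28 — OK.
[4] Z = 14, and 14 ≠ 12 — OK.
[5] min(16, 11, 14) = 11 — OK.
[6] W = 4 is not in {5, 1, 0, 3} — violated.
[7] W = 4 ≠ 1 and V = 16 ≠ 17; both disjuncts false — violated.
[8] Z = 14 ≠ 17 and S = 11 ≠ 14; both disjuncts false — violated.
[9] 24 / 6 = 4, so 6 divides 24 — OK.

No — constraints 1, 6, 7, and 8 are not satisfied.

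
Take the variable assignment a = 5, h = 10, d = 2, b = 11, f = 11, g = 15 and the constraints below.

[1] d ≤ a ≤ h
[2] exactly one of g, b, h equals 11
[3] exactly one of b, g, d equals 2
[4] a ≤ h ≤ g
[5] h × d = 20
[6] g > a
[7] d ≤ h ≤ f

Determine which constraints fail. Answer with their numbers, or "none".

No violations.

[1] values 2 ≤ 5 ≤ 10 — OK.
[2] g=15, b=11, h=10; 1 of them equals 11 — OK.
[3] b=11, g=15, d=2; 1 of them equals 2 — OK.
[4] values 5 ≤ 10 ≤ 15 — OK.
[5] h × d = 10 × 2 = 20 — OK.
[6] g = 15, a = 5; 15 > 5 — OK.
[7] values 2 ≤ 10 ≤ 11 — OK.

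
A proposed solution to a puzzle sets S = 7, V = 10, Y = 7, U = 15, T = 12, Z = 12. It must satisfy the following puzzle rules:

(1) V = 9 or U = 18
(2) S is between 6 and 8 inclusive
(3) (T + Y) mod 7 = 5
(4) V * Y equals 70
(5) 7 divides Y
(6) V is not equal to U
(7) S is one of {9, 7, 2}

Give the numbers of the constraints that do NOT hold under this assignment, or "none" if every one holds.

Constraint 1 does not hold.

(1) V = 10 ≠ 9 and U = 15 ≠ 18; both disjuncts false — violated.
(2) S = 7 lies in [6, 8] — satisfied.
(3) T + Y = 19; 19 mod 7 = 5 — satisfied.
(4) V * Y = 10 * 7 = 70 — satisfied.
(5) 7 / 7 = 1, so 7 divides 7 — satisfied.
(6) V = 10, U = 15; distinct — satisfied.
(7) S = 7 is in {9, 7, 2} — satisfied.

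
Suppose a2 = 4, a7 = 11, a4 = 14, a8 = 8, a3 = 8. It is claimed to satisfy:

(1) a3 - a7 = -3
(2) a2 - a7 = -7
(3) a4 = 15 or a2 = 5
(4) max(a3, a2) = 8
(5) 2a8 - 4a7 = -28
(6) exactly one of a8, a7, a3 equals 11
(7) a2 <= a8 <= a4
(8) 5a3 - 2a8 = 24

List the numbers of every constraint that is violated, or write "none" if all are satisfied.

Violated: 3.

(1) a3 - a7 = 8 - 11 = -3  holds
(2) a2 - a7 = 4 - 11 = -7  holds
(3) a4 = 14 ≠ 15 and a2 = 4 ≠ 5; both disjuncts false  fails
(4) max(8, 4) = 8  holds
(5) 2a8 - 4a7 = 2(8) - 4(11) = -28  holds
(6) a8=8, a7=11, a3=8; 1 of them equals 11  holds
(7) values 4 <= 8 <= 14  holds
(8) 5a3 - 2a8 = 5(8) - 2(8) = 24  holds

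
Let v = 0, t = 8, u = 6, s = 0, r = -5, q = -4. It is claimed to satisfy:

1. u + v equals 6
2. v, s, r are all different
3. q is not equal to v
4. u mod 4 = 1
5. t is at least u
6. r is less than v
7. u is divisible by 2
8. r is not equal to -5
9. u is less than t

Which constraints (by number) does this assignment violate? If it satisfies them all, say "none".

Constraints 2, 4, 8 do not hold.

1. u + v = 6 + 0 = 6  true
2. v = s = 0, not all different  false
3. q = -4, v = 0; distinct  true
4. 6 mod 4 = 2, not 1  false
5. t = 8, u = 6; 8 ≥ 6  true
6. r = -5, v = 0; -5 < 0  true
7. 6 / 2 = 3, so 2 divides 6  true
8. r = -5, but -5 is required to differ  false
9. u = 6, t = 8; 6 < 8  true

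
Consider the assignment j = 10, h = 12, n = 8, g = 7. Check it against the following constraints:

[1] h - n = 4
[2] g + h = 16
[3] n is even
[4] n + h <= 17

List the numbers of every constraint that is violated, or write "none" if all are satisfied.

Constraints 2 and 4 do not hold.

[1] h - n = 12 - 8 = 4  ✔
[2] g + h = 7 + 12 = 19, not 16  ✘
[3] n = 8 is even  ✔
[4] n + h = 8 + 12 = 20; 20 > 17, bound 17 not met  ✘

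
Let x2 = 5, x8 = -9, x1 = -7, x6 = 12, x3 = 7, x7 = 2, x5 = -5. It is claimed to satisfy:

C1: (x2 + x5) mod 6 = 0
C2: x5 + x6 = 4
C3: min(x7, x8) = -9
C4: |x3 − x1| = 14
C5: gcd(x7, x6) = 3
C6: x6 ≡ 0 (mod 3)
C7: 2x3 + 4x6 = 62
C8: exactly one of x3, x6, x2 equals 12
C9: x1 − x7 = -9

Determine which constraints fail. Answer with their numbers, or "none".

Constraints 2 and 5 are violated.

C1: x2 + x5 = 0; 0 mod 6 = 0  true
C2: x5 + x6 = -5 + 12 = 7, not 4  false
C3: min(2, -9) = -9  true
C4: |7 − (-7)| = 14  true
C5: gcd(2, 12) = 2, not 3  false
C6: 12 mod 3 = 0  true
C7: 2x3 + 4x6 = 2(7) + 4(12) = 62  true
C8: x3=7, x6=12, x2=5; 1 of them equals 12  true
C9: x1 − x7 = -7 − 2 = -9  true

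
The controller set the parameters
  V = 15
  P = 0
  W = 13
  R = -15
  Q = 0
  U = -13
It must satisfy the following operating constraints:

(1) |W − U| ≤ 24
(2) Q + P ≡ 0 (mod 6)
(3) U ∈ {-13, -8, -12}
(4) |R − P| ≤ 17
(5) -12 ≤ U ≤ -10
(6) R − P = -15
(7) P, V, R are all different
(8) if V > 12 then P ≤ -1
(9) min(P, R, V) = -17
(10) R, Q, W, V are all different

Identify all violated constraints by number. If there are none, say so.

(1) |13 − (-13)| = 26; 26 > 24, exceeds bound 24  fails
(2) Q + P = 0; 0 mod 6 = 0  holds
(3) U = -13 is in {-13, -8, -12}  holds
(4) |-15 − 0| = 15; 15 ≤ 17  holds
(5) U = -13 is outside [-12, -10]  fails
(6) R − P = -15 − 0 = -15  holds
(7) values 0, 15, -15 are pairwise distinct  holds
(8) V = 15 > 12, so we need P ≤ -1; but P = 0 > -1  fails
(9) min(0, -15, 15) = -15, not -17  fails
(10) values -15, 0, 13, 15 are pairwise distinct  holds

No — constraints 1, 5, 8, and 9 are not satisfied.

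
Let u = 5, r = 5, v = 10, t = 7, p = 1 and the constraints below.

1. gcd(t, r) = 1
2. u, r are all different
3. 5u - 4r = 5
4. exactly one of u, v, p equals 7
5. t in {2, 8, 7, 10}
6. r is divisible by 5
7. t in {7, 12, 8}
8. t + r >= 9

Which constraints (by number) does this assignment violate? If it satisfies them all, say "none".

No — constraints 2 and 4 are not satisfied.

1. gcd(7, 5) = 1 — holds.
2. u = r = 5, not all different — does not hold.
3. 5u - 4r = 5(5) - 4(5) = 5 — holds.
4. u=5, v=10, p=1; 0 of them equal 7, not exactly one — does not hold.
5. t = 7 is in {2, 8, 7, 10} — holds.
6. 5 / 5 = 1, so 5 divides 5 — holds.
7. t = 7 is in {7, 12, 8} — holds.
8. t + r = 7 + 5 = 12; 12 ≥ 9 — holds.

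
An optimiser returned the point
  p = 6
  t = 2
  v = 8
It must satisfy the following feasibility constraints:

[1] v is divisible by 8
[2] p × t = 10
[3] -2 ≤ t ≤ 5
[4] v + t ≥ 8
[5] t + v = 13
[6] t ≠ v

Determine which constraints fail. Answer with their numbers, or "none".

[1] 8 / 8 = 1, so 8 divides 8 — OK.
[2] p × t = 6 × 2 = 12, not 10 — violated.
[3] t = 2 lies in [-2, 5] — OK.
[4] v + t = 8 + 2 = 10; 10 ≥ 8 — OK.
[5] t + v = 2 + 8 = 10, not 13 — violated.
[6] t = 2, v = 8; distinct — OK.

Constraints 2 and 5 do not hold.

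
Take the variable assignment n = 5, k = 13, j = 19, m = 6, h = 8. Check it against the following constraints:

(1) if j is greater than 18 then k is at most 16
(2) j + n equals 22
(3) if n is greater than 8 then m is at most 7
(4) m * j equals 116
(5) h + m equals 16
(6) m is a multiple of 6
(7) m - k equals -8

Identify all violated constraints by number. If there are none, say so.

(1) j = 19 > 18, so we need k ≤ 16; k = 13 ≤ 16  yes
(2) j + n = 19 + 5 = 24, not 22  no
(3) n = 5, not > 8; antecedent false, conditional vacuously true  yes
(4) m * j = 6 * 19 = 114, not 116  no
(5) h + m = 8 + 6 = 14, not 16  no
(6) 6 / 6 = 1, so 6 divides 6  yes
(7) m - k = 6 - 13 = -7, not -8  no

The assignment fails constraints 2, 4, 5, 7.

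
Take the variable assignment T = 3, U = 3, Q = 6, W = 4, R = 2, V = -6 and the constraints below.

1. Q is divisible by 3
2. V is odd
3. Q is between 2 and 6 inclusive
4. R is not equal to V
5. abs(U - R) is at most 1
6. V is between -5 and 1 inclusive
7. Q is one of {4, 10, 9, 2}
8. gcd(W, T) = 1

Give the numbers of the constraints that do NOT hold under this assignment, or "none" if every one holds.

No — constraints 2, 6, 7 are not satisfied.

1. 6 / 3 = 2, so 3 divides 6 — holds.
2. V = -6 is even — fails.
3. Q = 6 lies in [2, 6] — holds.
4. R = 2, V = -6; distinct — holds.
5. abs(3 - 2) = 1; 1 ≤ 1 — holds.
6. V = -6 is outside [-5, 1] — fails.
7. Q = 6 is not in {4, 10, 9, 2} — fails.
8. gcd(4, 3) = 1 — holds.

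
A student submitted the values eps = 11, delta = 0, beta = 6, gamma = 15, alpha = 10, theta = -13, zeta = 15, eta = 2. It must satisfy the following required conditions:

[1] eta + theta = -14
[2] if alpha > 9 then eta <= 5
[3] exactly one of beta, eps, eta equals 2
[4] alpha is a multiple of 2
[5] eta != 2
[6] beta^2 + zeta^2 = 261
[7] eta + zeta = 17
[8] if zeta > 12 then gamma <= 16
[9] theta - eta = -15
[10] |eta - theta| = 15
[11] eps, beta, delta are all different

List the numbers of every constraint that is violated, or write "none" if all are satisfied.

Constraints 1, 5 are violated.

[1] eta + theta = 2 + (-13) = -11, not -14 — fails.
[2] alpha = 10 > 9, so we need eta ≤ 5; eta = 2 ≤ 5 — holds.
[3] beta=6, eps=11, eta=2; 1 of them equals 2 — holds.
[4] 10 / 2 = 5, so 2 divides 10 — holds.
[5] eta = 2, but 2 is required to differ — fails.
[6] beta^2 + zeta^2 = 6^2 + 15^2 = 36 + 225 = 261 — holds.
[7] eta + zeta = 2 + 15 = 17 — holds.
[8] zeta = 15 > 12, so we need gamma ≤ 16; gamma = 15 ≤ 16 — holds.
[9] theta - eta = -13 - 2 = -15 — holds.
[10] |2 - (-13)| = 15 — holds.
[11] values 11, 6, 0 are pairwise distinct — holds.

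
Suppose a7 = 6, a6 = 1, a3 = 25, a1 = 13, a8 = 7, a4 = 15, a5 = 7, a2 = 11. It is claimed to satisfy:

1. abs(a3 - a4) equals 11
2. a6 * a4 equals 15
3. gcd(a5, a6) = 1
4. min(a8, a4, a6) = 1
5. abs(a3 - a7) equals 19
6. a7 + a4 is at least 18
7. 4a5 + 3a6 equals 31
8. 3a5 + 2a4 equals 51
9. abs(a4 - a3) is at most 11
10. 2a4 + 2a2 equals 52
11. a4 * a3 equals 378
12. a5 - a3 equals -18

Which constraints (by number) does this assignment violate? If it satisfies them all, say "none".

1. abs(25 - 15) = 10, not 11 — violated.
2. a6 * a4 = 1 * 15 = 15 — satisfied.
3. gcd(7, 1) = 1 — satisfied.
4. min(7, 15, 1) = 1 — satisfied.
5. abs(25 - 6) = 19 — satisfied.
6. a7 + a4 = 6 + 15 = 21; 21 ≥ 18 — satisfied.
7. 4a5 + 3a6 = 4(7) + 3(1) = 31 — satisfied.
8. 3a5 + 2a4 = 3(7) + 2(15) = 51 — satisfied.
9. abs(15 - 25) = 10; 10 ≤ 11 — satisfied.
10. 2a4 + 2a2 = 2(15) + 2(11) = 52 — satisfied.
11. a4 * a3 = 15 * 25 = 375, not 378 — violated.
12. a5 - a3 = 7 - 25 = -18 — satisfied.

No — constraints 1, 11 are not satisfied.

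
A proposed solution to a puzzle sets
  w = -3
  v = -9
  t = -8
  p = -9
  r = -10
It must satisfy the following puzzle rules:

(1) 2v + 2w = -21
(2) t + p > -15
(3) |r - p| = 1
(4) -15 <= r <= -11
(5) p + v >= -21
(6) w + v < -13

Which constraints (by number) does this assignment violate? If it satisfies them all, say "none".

Constraints 1, 2, 4, 6 do not hold.

(1) 2v + 2w = 2(-9) + 2(-3) = -24, not -21  no
(2) t + p = -8 + (-9) = -17; -17 ≤ -15, bound -15 not met  no
(3) |-10 - (-9)| = 1  yes
(4) r = -10 is outside [-15, -11]  no
(5) p + v = -9 + (-9) = -18; -18 ≥ -21  yes
(6) w + v = -3 + (-9) = -12; -12 ≥ -13, bound -13 not met  no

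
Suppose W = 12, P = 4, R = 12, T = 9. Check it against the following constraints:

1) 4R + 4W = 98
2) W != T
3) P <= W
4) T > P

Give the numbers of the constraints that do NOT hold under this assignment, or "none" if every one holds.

1) 4R + 4W = 4(12) + 4(12) = 96, not 98 — violated.
2) W = 12, T = 9; distinct — OK.
3) P = 4, W = 12; 4 ≤ 12 — OK.
4) T = 9, P = 4; 9 > 4 — OK.

No — constraint 1 is not satisfied.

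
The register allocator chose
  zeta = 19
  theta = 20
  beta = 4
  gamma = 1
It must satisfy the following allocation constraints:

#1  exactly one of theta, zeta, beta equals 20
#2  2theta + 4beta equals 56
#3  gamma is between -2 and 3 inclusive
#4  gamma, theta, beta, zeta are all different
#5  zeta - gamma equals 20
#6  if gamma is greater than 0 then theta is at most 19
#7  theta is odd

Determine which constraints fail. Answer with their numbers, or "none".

#1 theta=20, zeta=19, beta=4; 1 of them equals 20  true
#2 2theta + 4beta = 2(20) + 4(4) = 56  true
#3 gamma = 1 lies in [-2, 3]  true
#4 values 1, 20, 4, 19 are pairwise distinct  true
#5 zeta - gamma = 19 - 1 = 18, not 20  false
#6 gamma = 1 > 0, so we need theta ≤ 19; but theta = 20 > 19  false
#7 theta = 20 is even  false

Constraints 5, 6, and 7 do not hold.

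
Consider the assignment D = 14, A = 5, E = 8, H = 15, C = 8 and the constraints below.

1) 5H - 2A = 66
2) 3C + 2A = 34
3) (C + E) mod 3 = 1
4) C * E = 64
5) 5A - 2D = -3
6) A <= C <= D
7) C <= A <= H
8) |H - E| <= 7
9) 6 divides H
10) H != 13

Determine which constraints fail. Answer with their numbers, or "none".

1) 5H - 2A = 5(15) - 2(5) = 65, not 66  fails
2) 3C + 2A = 3(8) + 2(5) = 34  holds
3) C + E = 16; 16 mod 3 = 1  holds
4) C * E = 8 * 8 = 64  holds
5) 5A - 2D = 5(5) - 2(14) = -3  holds
6) values 5 <= 8 <= 14  holds
7) values 8, 5, 15; C = 8 is not <= A = 5  fails
8) |15 - 8| = 7; 7 ≤ 7  holds
9) 15 = 6*2 + 3, so 6 does not divide 15  fails
10) H = 15, and 15 ≠ 13  holds

No — constraints 1, 7, and 9 are not satisfied.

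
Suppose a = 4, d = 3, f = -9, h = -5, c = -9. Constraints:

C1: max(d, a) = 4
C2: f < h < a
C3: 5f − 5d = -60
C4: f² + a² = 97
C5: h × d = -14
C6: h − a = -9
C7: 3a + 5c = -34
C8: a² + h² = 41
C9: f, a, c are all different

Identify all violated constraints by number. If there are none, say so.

C1: max(3, 4) = 4  true
C2: values -9 < -5 < 4  true
C3: 5f − 5d = 5(-9) − 5(3) = -60  true
C4: f² + a² = (-9)² + 4² = 81 + 16 = 97  true
C5: h × d = -5 × 3 = -15, not -14  false
C6: h − a = -5 − 4 = -9  true
C7: 3a + 5c = 3(4) + 5(-9) = -33, not -34  false
C8: a² + h² = 4² + (-5)² = 16 + 25 = 41  true
C9: f = c = -9, not all different  false

The assignment fails constraints 5, 7, and 9.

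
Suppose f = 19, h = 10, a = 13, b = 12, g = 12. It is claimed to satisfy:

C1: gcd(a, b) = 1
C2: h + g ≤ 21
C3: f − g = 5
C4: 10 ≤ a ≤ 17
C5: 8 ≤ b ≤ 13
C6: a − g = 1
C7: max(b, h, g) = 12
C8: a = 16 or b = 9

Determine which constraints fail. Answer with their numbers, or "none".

C1: gcd(13, 12) = 1 — OK.
C2: h + g = 10 + 12 = 22; 22 > 21, bound 21 not met — violated.
C3: f − g = 19 − 12 = 7, not 5 — violated.
C4: a = 13 lies in [10, 17] — OK.
C5: b = 12 lies in [8, 13] — OK.
C6: a − g = 13 − 12 = 1 — OK.
C7: max(12, 10, 12) = 12 — OK.
C8: a = 13 ≠ 16 and b = 12 ≠ 9; both disjuncts false — violated.

Constraints 2, 3, and 8 do not hold.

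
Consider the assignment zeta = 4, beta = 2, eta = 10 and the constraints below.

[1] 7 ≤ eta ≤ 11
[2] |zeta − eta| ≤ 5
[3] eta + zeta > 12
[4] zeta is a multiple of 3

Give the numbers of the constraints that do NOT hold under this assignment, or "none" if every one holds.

Constraints 2 and 4 are violated.

[1] eta = 10 lies in [7, 11] — OK.
[2] |4 − 10| = 6; 6 > 5, exceeds bound 5 — violated.
[3] eta + zeta = 10 + 4 = 14; 14 > 12 — OK.
[4] 4 = 3×1 + 1, so 3 does not divide 4 — violated.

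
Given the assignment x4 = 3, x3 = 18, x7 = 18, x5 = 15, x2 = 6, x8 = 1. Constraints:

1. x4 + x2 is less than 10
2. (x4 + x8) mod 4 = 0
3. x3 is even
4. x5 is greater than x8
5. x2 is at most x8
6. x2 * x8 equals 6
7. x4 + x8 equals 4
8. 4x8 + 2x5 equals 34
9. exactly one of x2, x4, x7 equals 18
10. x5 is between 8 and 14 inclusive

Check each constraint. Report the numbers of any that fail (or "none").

No — constraints 5 and 10 are not satisfied.

1. x4 + x2 = 3 + 6 = 9; 9 < 10 — holds.
2. x4 + x8 = 4; 4 mod 4 = 0 — holds.
3. x3 = 18 is even — holds.
4. x5 = 15, x8 = 1; 15 > 1 — holds.
5. x2 = 6, x8 = 1; 6 > 1 (want ≤) — fails.
6. x2 * x8 = 6 * 1 = 6 — holds.
7. x4 + x8 = 3 + 1 = 4 — holds.
8. 4x8 + 2x5 = 4(1) + 2(15) = 34 — holds.
9. x2=6, x4=3, x7=18; 1 of them equals 18 — holds.
10. x5 = 15 is outside [8, 14] — fails.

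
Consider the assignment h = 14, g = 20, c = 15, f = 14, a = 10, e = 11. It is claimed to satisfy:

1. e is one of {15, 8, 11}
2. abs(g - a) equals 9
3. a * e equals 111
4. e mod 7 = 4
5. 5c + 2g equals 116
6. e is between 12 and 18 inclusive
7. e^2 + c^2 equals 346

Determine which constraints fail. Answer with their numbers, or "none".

1. e = 11 is in {15, 8, 11} — holds.
2. abs(20 - 10) = 10, not 9 — fails.
3. a * e = 10 * 11 = 110, not 111 — fails.
4. 11 mod 7 = 4 — holds.
5. 5c + 2g = 5(15) + 2(20) = 115, not 116 — fails.
6. e = 11 is outside [12, 18] — fails.
7. e^2 + c^2 = 11^2 + 15^2 = 121 + 225 = 346 — holds.

The assignment fails constraints 2, 3, 5, 6.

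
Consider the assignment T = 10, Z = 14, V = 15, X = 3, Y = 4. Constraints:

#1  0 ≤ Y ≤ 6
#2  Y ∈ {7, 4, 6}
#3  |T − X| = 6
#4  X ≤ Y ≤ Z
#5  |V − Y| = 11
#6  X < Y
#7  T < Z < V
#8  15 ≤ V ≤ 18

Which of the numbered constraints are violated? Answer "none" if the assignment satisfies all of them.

#1 Y = 4 lies in [0, 6]  ✓
#2 Y = 4 is in {7, 4, 6}  ✓
#3 |10 − 3| = 7, not 6  ✗
#4 values 3 ≤ 4 ≤ 14  ✓
#5 |15 − 4| = 11  ✓
#6 X = 3, Y = 4; 3 < 4  ✓
#7 values 10 < 14 < 15  ✓
#8 V = 15 lies in [15, 18]  ✓

No — constraint 3 is not satisfied.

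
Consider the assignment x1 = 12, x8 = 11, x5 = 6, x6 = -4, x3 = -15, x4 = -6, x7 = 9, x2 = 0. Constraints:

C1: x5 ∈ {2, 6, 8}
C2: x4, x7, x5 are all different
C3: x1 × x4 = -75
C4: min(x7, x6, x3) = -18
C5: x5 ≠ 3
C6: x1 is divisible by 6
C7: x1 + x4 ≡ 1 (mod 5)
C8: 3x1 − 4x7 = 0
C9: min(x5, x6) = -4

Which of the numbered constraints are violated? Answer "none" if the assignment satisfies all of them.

C1: x5 = 6 is in {2, 6, 8}  ✔
C2: values -6, 9, 6 are pairwise distinct  ✔
C3: x1 × x4 = 12 × (-6) = -72, not -75  ✘
C4: min(9, -4, -15) = -15, not -18  ✘
C5: x5 = 6, and 6 ≠ 3  ✔
C6: 12 / 6 = 2, so 6 divides 12  ✔
C7: x1 + x4 = 6; 6 mod 5 = 1  ✔
C8: 3x1 − 4x7 = 3(12) − 4(9) = 0  ✔
C9: min(6, -4) = -4  ✔

Violated: 3, 4.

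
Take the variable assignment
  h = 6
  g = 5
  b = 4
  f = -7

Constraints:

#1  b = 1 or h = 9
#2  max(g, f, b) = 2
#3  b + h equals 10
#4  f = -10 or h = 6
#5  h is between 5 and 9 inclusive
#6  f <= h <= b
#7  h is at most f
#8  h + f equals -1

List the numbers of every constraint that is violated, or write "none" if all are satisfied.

Constraints 1, 2, 6, and 7 are violated.

#1 b = 4 ≠ 1 and h = 6 ≠ 9; both disjuncts false  ✗
#2 max(5, -7, 4) = 5, not 2  ✗
#3 b + h = 4 + 6 = 10  ✓
#4 f = -7 ≠ -10, but h = 6 = 6 (second disjunct)  ✓
#5 h = 6 lies in [5, 9]  ✓
#6 values -7, 6, 4; h = 6 is not <= b = 4  ✗
#7 h = 6, f = -7; 6 > -7 (want ≤)  ✗
#8 h + f = 6 + (-7) = -1  ✓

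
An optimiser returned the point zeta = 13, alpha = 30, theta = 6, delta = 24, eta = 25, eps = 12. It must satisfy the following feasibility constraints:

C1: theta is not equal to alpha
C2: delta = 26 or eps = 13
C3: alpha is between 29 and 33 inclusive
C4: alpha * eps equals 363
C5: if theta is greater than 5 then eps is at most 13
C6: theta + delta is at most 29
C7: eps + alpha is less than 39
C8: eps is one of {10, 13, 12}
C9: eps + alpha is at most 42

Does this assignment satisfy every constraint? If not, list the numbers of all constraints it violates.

C1: theta = 6, alpha = 30; distinct  true
C2: delta = 24 ≠ 26 and eps = 12 ≠ 13; both disjuncts false  false
C3: alpha = 30 lies in [29, 33]  true
C4: alpha * eps = 30 * 12 = 360, not 363  false
C5: theta = 6 > 5, so we need eps ≤ 13; eps = 12 ≤ 13  true
C6: theta + delta = 6 + 24 = 30; 30 > 29, bound 29 not met  false
C7: eps + alpha = 12 + 30 = 42; 42 ≥ 39, bound 39 not met  false
C8: eps = 12 is in {10, 13, 12}  true
C9: eps + alpha = 12 + 30 = 42; 42 ≤ 42  true

No — constraints 2, 4, 6, 7 are not satisfied.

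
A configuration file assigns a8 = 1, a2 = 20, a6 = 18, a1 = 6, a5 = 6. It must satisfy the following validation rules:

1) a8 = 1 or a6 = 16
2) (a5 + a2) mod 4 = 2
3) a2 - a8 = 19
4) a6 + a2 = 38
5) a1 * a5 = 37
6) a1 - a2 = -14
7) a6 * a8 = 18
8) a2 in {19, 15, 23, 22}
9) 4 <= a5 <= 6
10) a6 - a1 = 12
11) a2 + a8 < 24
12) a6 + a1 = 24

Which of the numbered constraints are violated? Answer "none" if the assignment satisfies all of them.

No — constraints 5 and 8 are not satisfied.

1) a8 = 1 = 1 (first disjunct) — satisfied.
2) a5 + a2 = 26; 26 mod 4 = 2 — satisfied.
3) a2 - a8 = 20 - 1 = 19 — satisfied.
4) a6 + a2 = 18 + 20 = 38 — satisfied.
5) a1 * a5 = 6 * 6 = 36, not 37 — violated.
6) a1 - a2 = 6 - 20 = -14 — satisfied.
7) a6 * a8 = 18 * 1 = 18 — satisfied.
8) a2 = 20 is not in {19, 15, 23, 22} — violated.
9) a5 = 6 lies in [4, 6] — satisfied.
10) a6 - a1 = 18 - 6 = 12 — satisfied.
11) a2 + a8 = 20 + 1 = 21; 21 < 24 — satisfied.
12) a6 + a1 = 18 + 6 = 24 — satisfied.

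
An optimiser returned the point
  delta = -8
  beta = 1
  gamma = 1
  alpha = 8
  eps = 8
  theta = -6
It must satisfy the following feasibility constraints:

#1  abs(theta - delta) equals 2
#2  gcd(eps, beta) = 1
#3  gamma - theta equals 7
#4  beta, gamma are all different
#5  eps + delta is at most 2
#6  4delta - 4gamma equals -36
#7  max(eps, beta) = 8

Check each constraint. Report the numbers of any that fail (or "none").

#1 abs(-6 - (-8)) = 2  ✓
#2 gcd(8, 1) = 1  ✓
#3 gamma - theta = 1 - (-6) = 7  ✓
#4 beta = gamma = 1, not all different  ✗
#5 eps + delta = 8 + (-8) = 0; 0 ≤ 2  ✓
#6 4delta - 4gamma = 4(-8) - 4(1) = -36  ✓
#7 max(8, 1) = 8  ✓

The assignment fails constraint 4.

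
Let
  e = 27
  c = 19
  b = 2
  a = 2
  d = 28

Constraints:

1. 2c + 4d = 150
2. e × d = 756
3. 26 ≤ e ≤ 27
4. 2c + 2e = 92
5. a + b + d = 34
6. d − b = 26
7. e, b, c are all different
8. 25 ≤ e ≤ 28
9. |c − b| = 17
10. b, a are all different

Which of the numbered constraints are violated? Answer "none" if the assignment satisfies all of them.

The assignment fails constraints 5 and 10.

1. 2c + 4d = 2(19) + 4(28) = 150 — holds.
2. e × d = 27 × 28 = 756 — holds.
3. e = 27 lies in [26, 27] — holds.
4. 2c + 2e = 2(19) + 2(27) = 92 — holds.
5. a + b + d = 2 + 2 + 28 = 32, not 34 — does not hold.
6. d − b = 28 − 2 = 26 — holds.
7. values 27, 2, 19 are pairwise distinct — holds.
8. e = 27 lies in [25, 28] — holds.
9. |19 − 2| = 17 — holds.
10. b = a = 2, not all different — does not hold.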